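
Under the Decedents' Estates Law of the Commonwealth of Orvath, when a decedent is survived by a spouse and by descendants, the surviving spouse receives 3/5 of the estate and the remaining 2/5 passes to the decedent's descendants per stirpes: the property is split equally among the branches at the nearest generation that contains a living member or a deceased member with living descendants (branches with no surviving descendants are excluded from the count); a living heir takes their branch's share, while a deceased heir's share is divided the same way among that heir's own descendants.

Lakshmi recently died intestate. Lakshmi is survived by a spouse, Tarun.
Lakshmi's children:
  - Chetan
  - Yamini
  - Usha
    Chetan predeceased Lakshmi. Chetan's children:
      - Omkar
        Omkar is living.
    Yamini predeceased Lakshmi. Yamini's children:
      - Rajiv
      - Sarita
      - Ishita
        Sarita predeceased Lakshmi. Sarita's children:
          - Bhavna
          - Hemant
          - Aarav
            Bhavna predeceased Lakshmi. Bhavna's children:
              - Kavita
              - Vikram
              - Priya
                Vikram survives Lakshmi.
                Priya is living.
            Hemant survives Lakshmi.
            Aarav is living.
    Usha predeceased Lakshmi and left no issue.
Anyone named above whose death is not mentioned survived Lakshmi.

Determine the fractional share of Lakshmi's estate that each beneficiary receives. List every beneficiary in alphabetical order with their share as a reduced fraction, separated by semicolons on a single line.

Tarun, as surviving spouse, takes 3/5.
The remaining 2/5 passes to Lakshmi's descendants per stirpes.
Usha left no surviving issue, so that branch lapses and is disregarded.
The 2/5 is divided into 2 equal shares of 1/5 among Chetan, Yamini.
Chetan predeceased; the 1/5 allotted to Chetan's branch passes to Chetan's issue by representation.
Omkar is the sole taker at this level and receives the full 1/5.
Yamini predeceased; the 1/5 allotted to Yamini's branch passes to Yamini's issue by representation.
The 1/5 is divided into 3 equal shares of 1/15 among Rajiv, Sarita, Ishita.
Rajiv is living and takes 1/15.
Sarita predeceased; the 1/15 allotted to Sarita's branch passes to Sarita's issue by representation.
The 1/15 is divided into 3 equal shares of 1/45 among Bhavna, Hemant, Aarav.
Bhavna predeceased; the 1/45 allotted to Bhavna's branch passes to Bhavna's issue by representation.
The 1/45 is divided into 3 equal shares of 1/135 among Kavita, Vikram, Priya.
Kavita is living and takes 1/135.
Vikram is living and takes 1/135.
Priya is living and takes 1/135.
Hemant is living and takes 1/45.
Aarav is living and takes 1/45.
Ishita is living and takes 1/15.

Aarav 1/45; Hemant 1/45; Ishita 1/15; Kavita 1/135; Omkar 1/5; Priya 1/135; Rajiv 1/15; Tarun 3/5; Vikram 1/135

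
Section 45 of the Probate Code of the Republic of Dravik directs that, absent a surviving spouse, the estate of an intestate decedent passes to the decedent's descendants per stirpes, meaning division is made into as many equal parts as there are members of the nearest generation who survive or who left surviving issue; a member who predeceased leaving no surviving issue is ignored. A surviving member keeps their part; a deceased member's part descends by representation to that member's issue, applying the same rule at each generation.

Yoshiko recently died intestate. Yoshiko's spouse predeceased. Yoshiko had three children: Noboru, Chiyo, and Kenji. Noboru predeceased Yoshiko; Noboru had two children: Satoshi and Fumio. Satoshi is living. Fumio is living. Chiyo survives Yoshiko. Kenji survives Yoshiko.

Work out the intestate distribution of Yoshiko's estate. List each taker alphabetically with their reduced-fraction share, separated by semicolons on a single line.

Chiyo 1/3; Fumio 1/6; Kenji 1/3; Satoshi 1/6

There is no surviving spouse, so the entire estate passes to Yoshiko's descendants per stirpes.
The estate is divided into 3 equal shares of 1/3 among Noboru, Chiyo, Kenji.
Noboru predeceased; the 1/3 allotted to Noboru's branch passes to Noboru's issue by representation.
The 1/3 is divided into 2 equal shares of 1/6 among Satoshi, Fumio.
Satoshi is living and takes 1/6.
Fumio is living and takes 1/6.
Chiyo is living and takes 1/3.
Kenji is living and takes 1/3.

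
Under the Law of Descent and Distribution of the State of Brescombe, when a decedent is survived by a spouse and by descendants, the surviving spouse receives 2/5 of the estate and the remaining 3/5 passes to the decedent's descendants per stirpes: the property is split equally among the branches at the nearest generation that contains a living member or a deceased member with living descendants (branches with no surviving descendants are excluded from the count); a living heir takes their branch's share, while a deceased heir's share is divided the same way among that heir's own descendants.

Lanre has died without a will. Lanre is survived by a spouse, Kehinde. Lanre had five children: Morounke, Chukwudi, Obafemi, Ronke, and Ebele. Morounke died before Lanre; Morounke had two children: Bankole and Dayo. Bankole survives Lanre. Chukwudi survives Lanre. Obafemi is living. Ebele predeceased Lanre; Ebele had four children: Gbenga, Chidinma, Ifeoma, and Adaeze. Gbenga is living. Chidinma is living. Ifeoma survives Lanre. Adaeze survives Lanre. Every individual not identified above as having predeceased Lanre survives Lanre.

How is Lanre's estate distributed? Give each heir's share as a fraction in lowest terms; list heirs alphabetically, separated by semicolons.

Kehinde, as surviving spouse, takes 2/5.
The remaining 3/5 passes to Lanre's descendants per stirpes.
The 3/5 is divided into 5 equal shares of 3/25 among Morounke, Chukwudi, Obafemi, Ronke, Ebele.
Morounke predeceased; the 3/25 allotted to Morounke's branch passes to Morounke's issue by representation.
The 3/25 is divided into 2 equal shares of 3/50 among Bankole, Dayo.
Bankole is living and takes 3/50.
Dayo is living and takes 3/50.
Chukwudi is living and takes 3/25.
Obafemi is living and takes 3/25.
Ronke is living and takes 3/25.
Ebele predeceased; the 3/25 allotted to Ebele's branch passes to Ebele's issue by representation.
The 3/25 is divided into 4 equal shares of 3/100 among Gbenga, Chidinma, Ifeoma, Adaeze.
Gbenga is living and takes 3/100.
Chidinma is living and takes 3/100.
Ifeoma is living and takes 3/100.
Adaeze is living and takes 3/100.

Adaeze 3/100; Bankole 3/50; Chidinma 3/100; Chukwudi 3/25; Dayo 3/50; Gbenga 3/100; Ifeoma 3/100; Kehinde 2/5; Obafemi 3/25; Ronke 3/25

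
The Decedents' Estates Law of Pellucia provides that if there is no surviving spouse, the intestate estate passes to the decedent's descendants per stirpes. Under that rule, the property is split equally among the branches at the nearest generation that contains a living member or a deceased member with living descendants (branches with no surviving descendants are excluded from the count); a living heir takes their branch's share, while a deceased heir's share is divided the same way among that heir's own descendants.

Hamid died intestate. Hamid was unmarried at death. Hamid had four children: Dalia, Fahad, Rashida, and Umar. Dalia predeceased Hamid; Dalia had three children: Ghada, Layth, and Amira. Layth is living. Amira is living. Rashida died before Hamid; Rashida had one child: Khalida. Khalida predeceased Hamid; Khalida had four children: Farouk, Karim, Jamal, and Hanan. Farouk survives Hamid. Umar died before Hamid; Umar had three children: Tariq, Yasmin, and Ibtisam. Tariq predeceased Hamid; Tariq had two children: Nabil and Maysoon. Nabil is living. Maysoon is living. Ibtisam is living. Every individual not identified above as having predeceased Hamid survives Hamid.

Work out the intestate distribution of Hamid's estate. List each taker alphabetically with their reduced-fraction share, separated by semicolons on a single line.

Amira 1/12; Fahad 1/4; Farouk 1/16; Ghada 1/12; Hanan 1/16; Ibtisam 1/12; Jamal 1/16; Karim 1/16; Layth 1/12; Maysoon 1/24; Nabil 1/24; Yasmin 1/12

There is no surviving spouse, so the entire estate passes to Hamid's descendants per stirpes.
The estate is divided into 4 equal shares of 1/4 among Dalia, Fahad, Rashida, Umar.
Dalia predeceased; the 1/4 allotted to Dalia's branch passes to Dalia's issue by representation.
The 1/4 is divided into 3 equal shares of 1/12 among Ghada, Layth, Amira.
Ghada is living and takes 1/12.
Layth is living and takes 1/12.
Amira is living and takes 1/12.
Fahad is living and takes 1/4.
Rashida predeceased; the 1/4 allotted to Rashida's branch passes to Rashida's issue by representation.
Khalida's line is the sole branch at this level, so the full 1/4 passes to Khalida's issue by representation.
The 1/4 is divided into 4 equal shares of 1/16 among Farouk, Karim, Jamal, Hanan.
Farouk is living and takes 1/16.
Karim is living and takes 1/16.
Jamal is living and takes 1/16.
Hanan is living and takes 1/16.
Umar predeceased; the 1/4 allotted to Umar's branch passes to Umar's issue by representation.
The 1/4 is divided into 3 equal shares of 1/12 among Tariq, Yasmin, Ibtisam.
Tariq predeceased; the 1/12 allotted to Tariq's branch passes to Tariq's issue by representation.
The 1/12 is divided into 2 equal shares of 1/24 among Nabil, Maysoon.
Nabil is living and takes 1/24.
Maysoon is living and takes 1/24.
Yasmin is living and takes 1/12.
Ibtisam is living and takes 1/12.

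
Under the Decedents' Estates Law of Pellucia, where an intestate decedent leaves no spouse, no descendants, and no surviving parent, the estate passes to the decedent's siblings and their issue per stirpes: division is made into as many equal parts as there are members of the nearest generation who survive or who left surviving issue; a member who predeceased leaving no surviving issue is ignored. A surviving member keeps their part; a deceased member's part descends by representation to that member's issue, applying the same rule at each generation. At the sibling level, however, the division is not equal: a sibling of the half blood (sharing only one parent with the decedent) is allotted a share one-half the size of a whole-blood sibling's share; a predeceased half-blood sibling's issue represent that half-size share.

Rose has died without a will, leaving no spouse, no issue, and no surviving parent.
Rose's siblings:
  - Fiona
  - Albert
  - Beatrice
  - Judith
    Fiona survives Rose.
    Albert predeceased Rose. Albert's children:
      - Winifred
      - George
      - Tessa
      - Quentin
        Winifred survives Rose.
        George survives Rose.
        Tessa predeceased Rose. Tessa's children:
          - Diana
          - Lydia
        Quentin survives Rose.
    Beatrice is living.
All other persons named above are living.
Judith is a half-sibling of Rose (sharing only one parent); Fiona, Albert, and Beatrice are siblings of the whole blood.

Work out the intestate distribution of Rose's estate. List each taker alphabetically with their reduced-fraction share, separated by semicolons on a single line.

Beatrice 2/7; Diana 1/28; Fiona 2/7; George 1/14; Judith 1/7; Lydia 1/28; Quentin 1/14; Winifred 1/14

No spouse, descendants, or parent survives, so the estate passes to Rose's siblings per stirpes.
Half-blood siblings count for one-half the weight of whole-blood siblings at the initial division.
Dividing 1 in proportion to weights (total weight 7/2): Fiona (weight 1) → 2/7; Albert (weight 1) → 2/7; Beatrice (weight 1) → 2/7; Judith (weight 1/2) → 1/7.
Fiona is living and takes 2/7.
Albert predeceased; the 2/7 allotted to Albert's branch passes to Albert's issue by representation.
The 2/7 is divided into 4 equal shares of 1/14 among Winifred, George, Tessa, Quentin.
Winifred is living and takes 1/14.
George is living and takes 1/14.
Tessa predeceased; the 1/14 allotted to Tessa's branch passes to Tessa's issue by representation.
The 1/14 is divided into 2 equal shares of 1/28 among Diana, Lydia.
Diana is living and takes 1/28.
Lydia is living and takes 1/28.
Quentin is living and takes 1/14.
Beatrice is living and takes 2/7.
Judith is living and takes 1/7.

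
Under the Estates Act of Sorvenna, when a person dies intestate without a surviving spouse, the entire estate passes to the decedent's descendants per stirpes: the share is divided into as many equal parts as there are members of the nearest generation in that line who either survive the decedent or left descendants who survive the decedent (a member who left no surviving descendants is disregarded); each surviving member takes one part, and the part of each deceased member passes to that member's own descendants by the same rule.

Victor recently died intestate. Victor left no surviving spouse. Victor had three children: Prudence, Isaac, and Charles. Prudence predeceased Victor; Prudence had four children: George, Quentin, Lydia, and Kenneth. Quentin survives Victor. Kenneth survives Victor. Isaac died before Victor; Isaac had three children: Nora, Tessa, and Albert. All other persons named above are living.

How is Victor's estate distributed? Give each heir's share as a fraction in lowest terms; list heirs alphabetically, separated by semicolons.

Albert 1/9; Charles 1/3; George 1/12; Kenneth 1/12; Lydia 1/12; Nora 1/9; Quentin 1/12; Tessa 1/9

There is no surviving spouse, so the entire estate passes to Victor's descendants per stirpes.
The estate is divided into 3 equal shares of 1/3 among Prudence, Isaac, Charles.
Prudence predeceased; the 1/3 allotted to Prudence's branch passes to Prudence's issue by representation.
The 1/3 is divided into 4 equal shares of 1/12 among George, Quentin, Lydia, Kenneth.
George is living and takes 1/12.
Quentin is living and takes 1/12.
Lydia is living and takes 1/12.
Kenneth is living and takes 1/12.
Isaac predeceased; the 1/3 allotted to Isaac's branch passes to Isaac's issue by representation.
The 1/3 is divided into 3 equal shares of 1/9 among Nora, Tessa, Albert.
Nora is living and takes 1/9.
Tessa is living and takes 1/9.
Albert is living and takes 1/9.
Charles is living and takes 1/3.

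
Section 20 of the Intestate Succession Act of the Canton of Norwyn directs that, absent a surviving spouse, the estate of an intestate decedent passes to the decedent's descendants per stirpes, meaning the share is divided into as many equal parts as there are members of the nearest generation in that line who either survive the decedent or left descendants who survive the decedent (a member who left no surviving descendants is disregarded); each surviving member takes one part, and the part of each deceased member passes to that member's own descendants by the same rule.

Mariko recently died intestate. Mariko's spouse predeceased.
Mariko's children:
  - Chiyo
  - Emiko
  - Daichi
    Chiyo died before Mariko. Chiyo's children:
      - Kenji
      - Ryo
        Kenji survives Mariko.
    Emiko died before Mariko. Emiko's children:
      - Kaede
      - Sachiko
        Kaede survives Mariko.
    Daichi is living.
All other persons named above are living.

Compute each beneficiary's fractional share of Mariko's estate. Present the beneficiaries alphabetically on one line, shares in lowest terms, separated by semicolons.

Daichi 1/3; Kaede 1/6; Kenji 1/6; Ryo 1/6; Sachiko 1/6

There is no surviving spouse, so the entire estate passes to Mariko's descendants per stirpes.
The estate is divided into 3 equal shares of 1/3 among Chiyo, Emiko, Daichi.
Chiyo predeceased; the 1/3 allotted to Chiyo's branch passes to Chiyo's issue by representation.
The 1/3 is divided into 2 equal shares of 1/6 among Kenji, Ryo.
Kenji is living and takes 1/6.
Ryo is living and takes 1/6.
Emiko predeceased; the 1/3 allotted to Emiko's branch passes to Emiko's issue by representation.
The 1/3 is divided into 2 equal shares of 1/6 among Kaede, Sachiko.
Kaede is living and takes 1/6.
Sachiko is living and takes 1/6.
Daichi is living and takes 1/3.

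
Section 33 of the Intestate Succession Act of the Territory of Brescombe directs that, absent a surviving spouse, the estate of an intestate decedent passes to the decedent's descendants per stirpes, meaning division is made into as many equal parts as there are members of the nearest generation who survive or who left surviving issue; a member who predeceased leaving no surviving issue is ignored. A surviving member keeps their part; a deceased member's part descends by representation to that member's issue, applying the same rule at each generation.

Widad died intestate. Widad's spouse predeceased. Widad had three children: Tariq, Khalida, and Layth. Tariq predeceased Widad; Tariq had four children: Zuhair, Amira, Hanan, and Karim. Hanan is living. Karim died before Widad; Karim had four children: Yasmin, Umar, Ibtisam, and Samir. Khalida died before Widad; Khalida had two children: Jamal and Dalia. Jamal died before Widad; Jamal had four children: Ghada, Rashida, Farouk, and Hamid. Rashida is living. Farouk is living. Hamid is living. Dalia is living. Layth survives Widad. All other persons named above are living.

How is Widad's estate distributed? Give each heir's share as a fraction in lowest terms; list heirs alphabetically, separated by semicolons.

Amira 1/12; Dalia 1/6; Farouk 1/24; Ghada 1/24; Hamid 1/24; Hanan 1/12; Ibtisam 1/48; Layth 1/3; Rashida 1/24; Samir 1/48; Umar 1/48; Yasmin 1/48; Zuhair 1/12

There is no surviving spouse, so the entire estate passes to Widad's descendants per stirpes.
The estate is divided into 3 equal shares of 1/3 among Tariq, Khalida, Layth.
Tariq predeceased; the 1/3 allotted to Tariq's branch passes to Tariq's issue by representation.
The 1/3 is divided into 4 equal shares of 1/12 among Zuhair, Amira, Hanan, Karim.
Zuhair is living and takes 1/12.
Amira is living and takes 1/12.
Hanan is living and takes 1/12.
Karim predeceased; the 1/12 allotted to Karim's branch passes to Karim's issue by representation.
The 1/12 is divided into 4 equal shares of 1/48 among Yasmin, Umar, Ibtisam, Samir.
Yasmin is living and takes 1/48.
Umar is living and takes 1/48.
Ibtisam is living and takes 1/48.
Samir is living and takes 1/48.
Khalida predeceased; the 1/3 allotted to Khalida's branch passes to Khalida's issue by representation.
The 1/3 is divided into 2 equal shares of 1/6 among Jamal, Dalia.
Jamal predeceased; the 1/6 allotted to Jamal's branch passes to Jamal's issue by representation.
The 1/6 is divided into 4 equal shares of 1/24 among Ghada, Rashida, Farouk, Hamid.
Ghada is living and takes 1/24.
Rashida is living and takes 1/24.
Farouk is living and takes 1/24.
Hamid is living and takes 1/24.
Dalia is living and takes 1/6.
Layth is living and takes 1/3.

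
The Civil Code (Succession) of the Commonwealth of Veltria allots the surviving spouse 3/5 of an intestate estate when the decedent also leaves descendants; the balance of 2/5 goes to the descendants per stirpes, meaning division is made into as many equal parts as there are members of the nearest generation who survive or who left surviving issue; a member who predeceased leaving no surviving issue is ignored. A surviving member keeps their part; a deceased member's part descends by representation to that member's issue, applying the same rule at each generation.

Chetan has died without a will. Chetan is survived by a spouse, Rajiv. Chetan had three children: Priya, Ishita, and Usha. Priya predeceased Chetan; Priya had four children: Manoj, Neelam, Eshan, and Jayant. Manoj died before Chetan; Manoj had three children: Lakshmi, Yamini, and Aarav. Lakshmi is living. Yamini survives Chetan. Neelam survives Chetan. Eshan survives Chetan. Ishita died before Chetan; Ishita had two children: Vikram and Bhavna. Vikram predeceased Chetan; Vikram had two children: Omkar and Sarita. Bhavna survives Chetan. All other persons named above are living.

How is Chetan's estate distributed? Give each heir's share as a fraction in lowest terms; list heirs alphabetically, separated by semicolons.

Rajiv, as surviving spouse, takes 3/5.
The remaining 2/5 passes to Chetan's descendants per stirpes.
The 2/5 is divided into 3 equal shares of 2/15 among Priya, Ishita, Usha.
Priya predeceased; the 2/15 allotted to Priya's branch passes to Priya's issue by representation.
The 2/15 is divided into 4 equal shares of 1/30 among Manoj, Neelam, Eshan, Jayant.
Manoj predeceased; the 1/30 allotted to Manoj's branch passes to Manoj's issue by representation.
The 1/30 is divided into 3 equal shares of 1/90 among Lakshmi, Yamini, Aarav.
Lakshmi is living and takes 1/90.
Yamini is living and takes 1/90.
Aarav is living and takes 1/90.
Neelam is living and takes 1/30.
Eshan is living and takes 1/30.
Jayant is living and takes 1/30.
Ishita predeceased; the 2/15 allotted to Ishita's branch passes to Ishita's issue by representation.
The 2/15 is divided into 2 equal shares of 1/15 among Vikram, Bhavna.
Vikram predeceased; the 1/15 allotted to Vikram's branch passes to Vikram's issue by representation.
The 1/15 is divided into 2 equal shares of 1/30 among Omkar, Sarita.
Omkar is living and takes 1/30.
Sarita is living and takes 1/30.
Bhavna is living and takes 1/15.
Usha is living and takes 2/15.

Aarav 1/90; Bhavna 1/15; Eshan 1/30; Jayant 1/30; Lakshmi 1/90; Neelam 1/30; Omkar 1/30; Rajiv 3/5; Sarita 1/30; Usha 2/15; Yamini 1/90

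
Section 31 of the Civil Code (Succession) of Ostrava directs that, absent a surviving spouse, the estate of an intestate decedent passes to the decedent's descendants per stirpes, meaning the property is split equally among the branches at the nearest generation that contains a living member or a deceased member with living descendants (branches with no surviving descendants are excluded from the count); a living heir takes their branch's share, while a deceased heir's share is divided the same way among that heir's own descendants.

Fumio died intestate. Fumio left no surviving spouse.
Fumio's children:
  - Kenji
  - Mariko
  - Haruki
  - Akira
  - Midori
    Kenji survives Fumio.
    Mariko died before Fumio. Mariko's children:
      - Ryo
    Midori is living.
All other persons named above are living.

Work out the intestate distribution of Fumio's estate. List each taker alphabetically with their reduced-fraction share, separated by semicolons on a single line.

Akira 1/5; Haruki 1/5; Kenji 1/5; Midori 1/5; Ryo 1/5

There is no surviving spouse, so the entire estate passes to Fumio's descendants per stirpes.
The estate is divided into 5 equal shares of 1/5 among Kenji, Mariko, Haruki, Akira, Midori.
Kenji is living and takes 1/5.
Mariko predeceased; the 1/5 allotted to Mariko's branch passes to Mariko's issue by representation.
Ryo is the sole taker at this level and receives the full 1/5.
Haruki is living and takes 1/5.
Akira is living and takes 1/5.
Midori is living and takes 1/5.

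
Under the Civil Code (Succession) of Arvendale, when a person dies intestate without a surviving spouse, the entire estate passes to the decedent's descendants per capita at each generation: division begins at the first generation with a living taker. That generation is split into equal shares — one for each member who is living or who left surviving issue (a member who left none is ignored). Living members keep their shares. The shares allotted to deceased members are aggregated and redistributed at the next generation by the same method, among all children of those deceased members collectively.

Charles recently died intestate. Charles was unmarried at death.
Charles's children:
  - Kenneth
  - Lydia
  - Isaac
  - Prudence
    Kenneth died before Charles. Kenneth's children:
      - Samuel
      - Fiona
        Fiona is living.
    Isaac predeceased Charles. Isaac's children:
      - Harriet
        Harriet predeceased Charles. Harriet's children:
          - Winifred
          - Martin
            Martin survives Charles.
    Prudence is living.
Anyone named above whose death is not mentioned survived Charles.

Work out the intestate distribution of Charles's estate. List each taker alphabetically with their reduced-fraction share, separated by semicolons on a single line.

Fiona 1/6; Lydia 1/4; Martin 1/12; Prudence 1/4; Samuel 1/6; Winifred 1/12

There is no surviving spouse, so the entire estate passes to Charles's descendants per capita at each generation.
At generation 1 (Kenneth, Lydia, Isaac, Prudence) there are 4 shares of (1)/4 = 1/4 each.
Living: Lydia and Prudence — each takes 1/4.
Deceased: Kenneth and Isaac. Their combined 1/2 is pooled and carried to generation 2.
At generation 2 (Samuel, Fiona, Harriet) there are 3 shares of (1/2)/3 = 1/6 each.
Living: Samuel and Fiona — each takes 1/6.
Deceased: Harriet. That 1/6 share is carried to generation 3.
At generation 3 (Winifred, Martin) there are 2 shares of (1/6)/2 = 1/12 each.
Living: Winifred and Martin — each takes 1/12.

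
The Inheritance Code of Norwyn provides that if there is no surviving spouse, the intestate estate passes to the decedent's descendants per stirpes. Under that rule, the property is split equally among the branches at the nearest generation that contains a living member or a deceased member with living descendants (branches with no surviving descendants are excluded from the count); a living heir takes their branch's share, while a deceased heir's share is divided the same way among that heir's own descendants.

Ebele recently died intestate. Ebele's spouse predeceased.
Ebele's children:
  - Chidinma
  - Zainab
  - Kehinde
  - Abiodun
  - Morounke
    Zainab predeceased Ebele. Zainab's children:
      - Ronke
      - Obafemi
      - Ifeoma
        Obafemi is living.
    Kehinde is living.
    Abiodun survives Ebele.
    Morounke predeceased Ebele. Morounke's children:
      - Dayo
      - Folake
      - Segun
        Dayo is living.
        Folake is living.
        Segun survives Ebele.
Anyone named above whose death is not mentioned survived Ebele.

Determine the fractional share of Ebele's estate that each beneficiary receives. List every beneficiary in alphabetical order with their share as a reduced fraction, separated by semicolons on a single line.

Abiodun 1/5; Chidinma 1/5; Dayo 1/15; Folake 1/15; Ifeoma 1/15; Kehinde 1/5; Obafemi 1/15; Ronke 1/15; Segun 1/15

There is no surviving spouse, so the entire estate passes to Ebele's descendants per stirpes.
The estate is divided into 5 equal shares of 1/5 among Chidinma, Zainab, Kehinde, Abiodun, Morounke.
Chidinma is living and takes 1/5.
Zainab predeceased; the 1/5 allotted to Zainab's branch passes to Zainab's issue by representation.
The 1/5 is divided into 3 equal shares of 1/15 among Ronke, Obafemi, Ifeoma.
Ronke is living and takes 1/15.
Obafemi is living and takes 1/15.
Ifeoma is living and takes 1/15.
Kehinde is living and takes 1/5.
Abiodun is living and takes 1/5.
Morounke predeceased; the 1/5 allotted to Morounke's branch passes to Morounke's issue by representation.
The 1/5 is divided into 3 equal shares of 1/15 among Dayo, Folake, Segun.
Dayo is living and takes 1/15.
Folake is living and takes 1/15.
Segun is living and takes 1/15.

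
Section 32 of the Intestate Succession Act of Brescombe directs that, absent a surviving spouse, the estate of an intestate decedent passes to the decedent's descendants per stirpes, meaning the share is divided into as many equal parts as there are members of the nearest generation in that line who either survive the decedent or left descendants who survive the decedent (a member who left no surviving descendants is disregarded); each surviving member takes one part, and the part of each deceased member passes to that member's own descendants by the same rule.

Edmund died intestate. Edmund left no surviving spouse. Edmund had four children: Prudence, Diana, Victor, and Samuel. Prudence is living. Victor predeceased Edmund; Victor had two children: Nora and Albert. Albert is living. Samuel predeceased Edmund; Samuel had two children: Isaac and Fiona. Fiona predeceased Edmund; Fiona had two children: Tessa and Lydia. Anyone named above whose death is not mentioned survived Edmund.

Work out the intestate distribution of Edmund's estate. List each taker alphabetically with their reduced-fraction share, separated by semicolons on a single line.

There is no surviving spouse, so the entire estate passes to Edmund's descendants per stirpes.
The estate is divided into 4 equal shares of 1/4 among Prudence, Diana, Victor, Samuel.
Prudence is living and takes 1/4.
Diana is living and takes 1/4.
Victor predeceased; the 1/4 allotted to Victor's branch passes to Victor's issue by representation.
The 1/4 is divided into 2 equal shares of 1/8 among Nora, Albert.
Nora is living and takes 1/8.
Albert is living and takes 1/8.
Samuel predeceased; the 1/4 allotted to Samuel's branch passes to Samuel's issue by representation.
The 1/4 is divided into 2 equal shares of 1/8 among Isaac, Fiona.
Isaac is living and takes 1/8.
Fiona predeceased; the 1/8 allotted to Fiona's branch passes to Fiona's issue by representation.
The 1/8 is divided into 2 equal shares of 1/16 among Tessa, Lydia.
Tessa is living and takes 1/16.
Lydia is living and takes 1/16.

Albert 1/8; Diana 1/4; Isaac 1/8; Lydia 1/16; Nora 1/8; Prudence 1/4; Tessa 1/16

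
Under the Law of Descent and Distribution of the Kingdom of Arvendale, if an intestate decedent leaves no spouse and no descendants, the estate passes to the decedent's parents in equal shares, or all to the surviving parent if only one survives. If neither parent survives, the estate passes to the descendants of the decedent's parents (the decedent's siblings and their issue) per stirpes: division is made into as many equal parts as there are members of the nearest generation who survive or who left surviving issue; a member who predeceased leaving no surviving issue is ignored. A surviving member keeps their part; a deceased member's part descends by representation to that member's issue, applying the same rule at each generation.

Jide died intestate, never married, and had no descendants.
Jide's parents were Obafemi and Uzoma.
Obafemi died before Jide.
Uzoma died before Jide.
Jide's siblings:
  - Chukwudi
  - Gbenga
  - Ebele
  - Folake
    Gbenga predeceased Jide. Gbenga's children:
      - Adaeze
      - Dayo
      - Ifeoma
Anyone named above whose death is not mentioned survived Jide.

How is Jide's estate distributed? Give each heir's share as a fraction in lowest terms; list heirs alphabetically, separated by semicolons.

Neither parent survives and there are no descendants, so the estate passes to Jide's siblings and their issue per stirpes.
The estate is divided into 4 equal shares of 1/4 among Chukwudi, Gbenga, Ebele, Folake.
Chukwudi is living and takes 1/4.
Gbenga predeceased; the 1/4 allotted to Gbenga's branch passes to Gbenga's issue by representation.
The 1/4 is divided into 3 equal shares of 1/12 among Adaeze, Dayo, Ifeoma.
Adaeze is living and takes 1/12.
Dayo is living and takes 1/12.
Ifeoma is living and takes 1/12.
Ebele is living and takes 1/4.
Folake is living and takes 1/4.

Adaeze 1/12; Chukwudi 1/4; Dayo 1/12; Ebele 1/4; Folake 1/4; Ifeoma 1/12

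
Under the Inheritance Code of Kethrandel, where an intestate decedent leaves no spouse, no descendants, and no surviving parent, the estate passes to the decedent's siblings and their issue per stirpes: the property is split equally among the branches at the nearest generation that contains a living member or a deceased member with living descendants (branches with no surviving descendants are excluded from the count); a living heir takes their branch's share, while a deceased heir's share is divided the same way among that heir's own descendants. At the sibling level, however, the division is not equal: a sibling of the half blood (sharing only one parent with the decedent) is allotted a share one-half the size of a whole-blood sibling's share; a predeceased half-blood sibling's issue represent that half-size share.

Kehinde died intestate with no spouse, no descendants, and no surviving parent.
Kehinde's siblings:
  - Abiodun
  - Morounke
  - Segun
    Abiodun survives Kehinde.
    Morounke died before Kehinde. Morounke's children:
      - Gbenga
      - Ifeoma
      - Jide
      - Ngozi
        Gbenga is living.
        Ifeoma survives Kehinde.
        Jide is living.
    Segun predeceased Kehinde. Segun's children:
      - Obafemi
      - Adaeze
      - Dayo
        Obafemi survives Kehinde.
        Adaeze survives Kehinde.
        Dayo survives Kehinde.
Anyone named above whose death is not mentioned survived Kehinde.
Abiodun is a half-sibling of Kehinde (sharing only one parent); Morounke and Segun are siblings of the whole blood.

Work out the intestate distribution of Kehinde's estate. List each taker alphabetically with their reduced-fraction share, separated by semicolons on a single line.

No spouse, descendants, or parent survives, so the estate passes to Kehinde's siblings per stirpes.
Half-blood siblings count for one-half the weight of whole-blood siblings at the initial division.
Dividing 1 in proportion to weights (total weight 5/2): Abiodun (weight 1/2) → 1/5; Morounke (weight 1) → 2/5; Segun (weight 1) → 2/5.
Abiodun is living and takes 1/5.
Morounke predeceased; the 2/5 allotted to Morounke's branch passes to Morounke's issue by representation.
The 2/5 is divided into 4 equal shares of 1/10 among Gbenga, Ifeoma, Jide, Ngozi.
Gbenga is living and takes 1/10.
Ifeoma is living and takes 1/10.
Jide is living and takes 1/10.
Ngozi is living and takes 1/10.
Segun predeceased; the 2/5 allotted to Segun's branch passes to Segun's issue by representation.
The 2/5 is divided into 3 equal shares of 2/15 among Obafemi, Adaeze, Dayo.
Obafemi is living and takes 2/15.
Adaeze is living and takes 2/15.
Dayo is living and takes 2/15.

Abiodun 1/5; Adaeze 2/15; Dayo 2/15; Gbenga 1/10; Ifeoma 1/10; Jide 1/10; Ngozi 1/10; Obafemi 2/15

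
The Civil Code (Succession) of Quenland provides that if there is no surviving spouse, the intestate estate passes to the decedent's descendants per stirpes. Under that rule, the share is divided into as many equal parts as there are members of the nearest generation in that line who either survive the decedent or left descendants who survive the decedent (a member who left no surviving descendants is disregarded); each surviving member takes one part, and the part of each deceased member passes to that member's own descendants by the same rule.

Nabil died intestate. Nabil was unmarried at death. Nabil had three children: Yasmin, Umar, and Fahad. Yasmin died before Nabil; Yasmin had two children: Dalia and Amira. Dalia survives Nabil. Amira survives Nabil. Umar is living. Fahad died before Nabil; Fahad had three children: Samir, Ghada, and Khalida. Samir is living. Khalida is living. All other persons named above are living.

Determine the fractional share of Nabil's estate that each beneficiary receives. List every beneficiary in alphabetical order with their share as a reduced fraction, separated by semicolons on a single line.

There is no surviving spouse, so the entire estate passes to Nabil's descendants per stirpes.
The estate is divided into 3 equal shares of 1/3 among Yasmin, Umar, Fahad.
Yasmin predeceased; the 1/3 allotted to Yasmin's branch passes to Yasmin's issue by representation.
The 1/3 is divided into 2 equal shares of 1/6 among Dalia, Amira.
Dalia is living and takes 1/6.
Amira is living and takes 1/6.
Umar is living and takes 1/3.
Fahad predeceased; the 1/3 allotted to Fahad's branch passes to Fahad's issue by representation.
The 1/3 is divided into 3 equal shares of 1/9 among Samir, Ghada, Khalida.
Samir is living and takes 1/9.
Ghada is living and takes 1/9.
Khalida is living and takes 1/9.

Amira 1/6; Dalia 1/6; Ghada 1/9; Khalida 1/9; Samir 1/9; Umar 1/3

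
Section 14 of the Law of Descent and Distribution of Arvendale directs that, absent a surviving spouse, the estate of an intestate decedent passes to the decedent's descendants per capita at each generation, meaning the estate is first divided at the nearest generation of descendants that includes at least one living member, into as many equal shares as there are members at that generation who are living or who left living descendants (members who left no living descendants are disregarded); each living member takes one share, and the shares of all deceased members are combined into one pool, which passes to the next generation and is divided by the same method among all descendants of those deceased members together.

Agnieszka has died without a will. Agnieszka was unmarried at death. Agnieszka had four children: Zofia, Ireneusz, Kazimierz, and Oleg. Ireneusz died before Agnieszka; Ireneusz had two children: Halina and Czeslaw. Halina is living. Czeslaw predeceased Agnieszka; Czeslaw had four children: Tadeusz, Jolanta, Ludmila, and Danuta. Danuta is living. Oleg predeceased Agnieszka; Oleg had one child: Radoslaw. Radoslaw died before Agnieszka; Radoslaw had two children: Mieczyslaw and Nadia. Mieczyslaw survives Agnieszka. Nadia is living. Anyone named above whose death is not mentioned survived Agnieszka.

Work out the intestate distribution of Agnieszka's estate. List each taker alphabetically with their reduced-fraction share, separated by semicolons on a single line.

There is no surviving spouse, so the entire estate passes to Agnieszka's descendants per capita at each generation.
At generation 1 (Zofia, Ireneusz, Kazimierz, Oleg) there are 4 shares of (1)/4 = 1/4 each.
Living: Zofia and Kazimierz — each takes 1/4.
Deceased: Ireneusz and Oleg. Their combined 1/2 is pooled and carried to generation 2.
At generation 2 (Halina, Czeslaw, Radoslaw) there are 3 shares of (1/2)/3 = 1/6 each.
Living: Halina — each takes 1/6.
Deceased: Czeslaw and Radoslaw. Their combined 1/3 is pooled and carried to generation 3.
At generation 3 (Tadeusz, Jolanta, Ludmila, Danuta, Mieczyslaw, Nadia) there are 6 shares of (1/3)/6 = 1/18 each.
Living: Tadeusz, Jolanta, Ludmila, Danuta, Mieczyslaw, and Nadia — each takes 1/18.

Danuta 1/18; Halina 1/6; Jolanta 1/18; Kazimierz 1/4; Ludmila 1/18; Mieczyslaw 1/18; Nadia 1/18; Tadeusz 1/18; Zofia 1/4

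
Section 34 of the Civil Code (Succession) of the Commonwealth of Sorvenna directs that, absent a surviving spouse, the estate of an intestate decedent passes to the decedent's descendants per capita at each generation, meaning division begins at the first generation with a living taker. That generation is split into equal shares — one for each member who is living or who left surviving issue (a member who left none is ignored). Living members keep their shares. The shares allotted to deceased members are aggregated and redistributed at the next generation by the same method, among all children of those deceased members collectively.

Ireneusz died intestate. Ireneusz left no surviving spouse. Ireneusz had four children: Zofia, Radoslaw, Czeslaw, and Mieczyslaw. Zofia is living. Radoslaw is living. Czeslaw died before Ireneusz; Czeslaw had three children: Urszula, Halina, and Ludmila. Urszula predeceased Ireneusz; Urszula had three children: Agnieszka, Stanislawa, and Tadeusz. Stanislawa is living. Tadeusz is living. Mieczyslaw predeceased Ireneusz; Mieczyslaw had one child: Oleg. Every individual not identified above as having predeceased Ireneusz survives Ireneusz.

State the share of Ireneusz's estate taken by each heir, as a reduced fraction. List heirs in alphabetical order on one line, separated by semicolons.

There is no surviving spouse, so the entire estate passes to Ireneusz's descendants per capita at each generation.
At generation 1 (Zofia, Radoslaw, Czeslaw, Mieczyslaw) there are 4 shares of (1)/4 = 1/4 each.
Living: Zofia and Radoslaw — each takes 1/4.
Deceased: Czeslaw and Mieczyslaw. Their combined 1/2 is pooled and carried to generation 2.
At generation 2 (Urszula, Halina, Ludmila, Oleg) there are 4 shares of (1/2)/4 = 1/8 each.
Living: Halina, Ludmila, and Oleg — each takes 1/8.
Deceased: Urszula. That 1/8 share is carried to generation 3.
At generation 3 (Agnieszka, Stanislawa, Tadeusz) there are 3 shares of (1/8)/3 = 1/24 each.
Living: Agnieszka, Stanislawa, and Tadeusz — each takes 1/24.

Agnieszka 1/24; Halina 1/8; Ludmila 1/8; Oleg 1/8; Radoslaw 1/4; Stanislawa 1/24; Tadeusz 1/24; Zofia 1/4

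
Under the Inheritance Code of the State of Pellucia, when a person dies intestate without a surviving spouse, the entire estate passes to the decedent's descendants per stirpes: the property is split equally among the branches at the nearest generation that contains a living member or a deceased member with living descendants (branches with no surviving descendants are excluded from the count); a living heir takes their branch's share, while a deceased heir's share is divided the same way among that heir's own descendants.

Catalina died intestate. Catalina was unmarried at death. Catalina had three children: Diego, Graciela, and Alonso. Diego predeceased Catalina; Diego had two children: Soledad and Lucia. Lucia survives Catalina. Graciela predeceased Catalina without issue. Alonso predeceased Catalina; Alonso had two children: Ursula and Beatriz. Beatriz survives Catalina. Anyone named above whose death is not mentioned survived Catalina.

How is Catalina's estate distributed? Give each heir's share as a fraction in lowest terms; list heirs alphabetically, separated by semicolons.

There is no surviving spouse, so the entire estate passes to Catalina's descendants per stirpes.
Graciela left no surviving issue, so that branch lapses and is disregarded.
The estate is divided into 2 equal shares of 1/2 among Diego, Alonso.
Diego predeceased; the 1/2 allotted to Diego's branch passes to Diego's issue by representation.
The 1/2 is divided into 2 equal shares of 1/4 among Soledad, Lucia.
Soledad is living and takes 1/4.
Lucia is living and takes 1/4.
Alonso predeceased; the 1/2 allotted to Alonso's branch passes to Alonso's issue by representation.
The 1/2 is divided into 2 equal shares of 1/4 among Ursula, Beatriz.
Ursula is living and takes 1/4.
Beatriz is living and takes 1/4.

Beatriz 1/4; Lucia 1/4; Soledad 1/4; Ursula 1/4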